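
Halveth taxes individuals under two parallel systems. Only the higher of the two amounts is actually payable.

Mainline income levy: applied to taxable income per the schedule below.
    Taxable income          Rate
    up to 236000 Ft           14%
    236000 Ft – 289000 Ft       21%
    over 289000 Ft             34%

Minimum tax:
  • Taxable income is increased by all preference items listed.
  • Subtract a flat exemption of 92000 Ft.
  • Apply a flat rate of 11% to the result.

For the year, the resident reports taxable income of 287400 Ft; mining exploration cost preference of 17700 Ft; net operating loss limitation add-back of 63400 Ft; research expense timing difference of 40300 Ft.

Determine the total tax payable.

Mainline income levy:
  236000 Ft × 14% = 33040 Ft
  51400 Ft × 21% = 10794 Ft
  → 43834 Ft

Minimum tax:
  Adjusted income: 287400 Ft + 17700 Ft + 63400 Ft + 40300 Ft = 408800 Ft
  Less exemption 92000 Ft → base 316800 Ft
  316800 Ft × 11% = 34848 Ft

43834 Ft > 34848 Ft, so the mainline income levy governs.

43834 Ft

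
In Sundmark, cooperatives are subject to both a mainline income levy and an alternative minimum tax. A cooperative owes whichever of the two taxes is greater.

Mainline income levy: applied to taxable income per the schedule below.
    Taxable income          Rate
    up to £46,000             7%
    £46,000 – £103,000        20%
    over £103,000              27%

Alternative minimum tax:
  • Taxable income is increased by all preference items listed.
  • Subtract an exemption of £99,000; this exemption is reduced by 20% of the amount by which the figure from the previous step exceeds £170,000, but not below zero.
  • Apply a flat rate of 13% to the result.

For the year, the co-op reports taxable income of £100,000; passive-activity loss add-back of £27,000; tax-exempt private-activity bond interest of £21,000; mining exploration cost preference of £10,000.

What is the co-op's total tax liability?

Mainline income levy:
  £46,000 × 7% = £3,220
  £54,000 × 20% = £10,800
  → £14,020

Alternative minimum tax:
  Adjusted income: £100,000 + £27,000 + £21,000 + £10,000 = £158,000
  Exemption: £158,000 ≤ £170,000, so full £99,000 applies
  Base: £158,000 − £99,000 = £59,000
  £59,000 × 13% = £7,670

£14,020 > £7,670, so the mainline income levy governs.

£14,020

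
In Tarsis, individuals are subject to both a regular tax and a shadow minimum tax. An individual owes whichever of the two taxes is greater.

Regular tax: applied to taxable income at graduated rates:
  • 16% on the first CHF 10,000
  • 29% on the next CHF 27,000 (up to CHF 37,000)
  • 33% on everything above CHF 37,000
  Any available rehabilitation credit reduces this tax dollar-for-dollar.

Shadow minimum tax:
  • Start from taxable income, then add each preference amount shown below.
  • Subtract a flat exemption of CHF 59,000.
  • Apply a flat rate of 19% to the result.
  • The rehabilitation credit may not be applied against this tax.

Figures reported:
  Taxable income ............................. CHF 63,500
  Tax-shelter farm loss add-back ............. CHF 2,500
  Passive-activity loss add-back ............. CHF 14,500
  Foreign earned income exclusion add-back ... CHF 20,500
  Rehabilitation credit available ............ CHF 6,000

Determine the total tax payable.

CHF 12,175

Regular tax:
  CHF 10,000 × 16% = CHF 1,600
  CHF 27,000 × 29% = CHF 7,830
  CHF 26,500 × 33% = CHF 8,745
  → CHF 18,175
  Less rehabilitation credit CHF 6,000 → CHF 12,175

Shadow minimum tax:
  Adjusted income: CHF 63,500 + CHF 2,500 + CHF 14,500 + CHF 20,500 = CHF 101,000
  Less exemption CHF 59,000 → base CHF 42,000
  CHF 42,000 × 19% = CHF 7,980

CHF 12,175 > CHF 7,980, so the regular tax governs.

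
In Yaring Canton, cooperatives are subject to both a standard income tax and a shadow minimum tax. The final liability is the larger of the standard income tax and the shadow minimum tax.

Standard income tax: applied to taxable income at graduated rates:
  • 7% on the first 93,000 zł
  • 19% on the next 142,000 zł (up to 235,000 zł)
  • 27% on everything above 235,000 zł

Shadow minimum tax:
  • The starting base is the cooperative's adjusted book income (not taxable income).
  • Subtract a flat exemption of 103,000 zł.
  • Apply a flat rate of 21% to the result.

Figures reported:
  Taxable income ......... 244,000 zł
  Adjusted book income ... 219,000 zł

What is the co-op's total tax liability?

Shadow minimum tax:
  Base (adjusted book income): 219,000 zł
  Less exemption 103,000 zł → base 116,000 zł
  116,000 zł × 21% = 24,360 zł

Standard income tax:
  93,000 zł × 7% = 6,510 zł
  142,000 zł × 19% = 26,980 zł
  9,000 zł × 27% = 2,430 zł
  → 35,920 zł

35,920 zł > 24,360 zł, so the standard income tax governs.

35,920 zł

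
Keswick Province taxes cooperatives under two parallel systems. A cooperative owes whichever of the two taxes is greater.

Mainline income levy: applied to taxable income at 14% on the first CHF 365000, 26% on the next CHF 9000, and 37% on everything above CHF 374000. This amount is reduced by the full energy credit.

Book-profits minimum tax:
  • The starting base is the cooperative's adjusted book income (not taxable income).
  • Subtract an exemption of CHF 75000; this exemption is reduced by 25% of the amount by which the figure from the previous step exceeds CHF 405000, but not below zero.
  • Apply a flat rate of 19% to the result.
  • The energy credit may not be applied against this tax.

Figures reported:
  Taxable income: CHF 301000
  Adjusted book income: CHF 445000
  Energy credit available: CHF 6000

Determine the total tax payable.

CHF 72200

Mainline income levy:
  CHF 301000 × 14% = CHF 42140
  Less energy credit CHF 6000 → CHF 36140

Book-profits minimum tax:
  Base (adjusted book income): CHF 445000
  Exemption: CHF 75000 − 25% × (CHF 445000 − CHF 405000) = CHF 75000 − CHF 10000 = CHF 65000
  Base: CHF 445000 − CHF 65000 = CHF 380000
  CHF 380000 × 19% = CHF 72200

CHF 72200 > CHF 36140, so the book-profits minimum tax is the binding amount.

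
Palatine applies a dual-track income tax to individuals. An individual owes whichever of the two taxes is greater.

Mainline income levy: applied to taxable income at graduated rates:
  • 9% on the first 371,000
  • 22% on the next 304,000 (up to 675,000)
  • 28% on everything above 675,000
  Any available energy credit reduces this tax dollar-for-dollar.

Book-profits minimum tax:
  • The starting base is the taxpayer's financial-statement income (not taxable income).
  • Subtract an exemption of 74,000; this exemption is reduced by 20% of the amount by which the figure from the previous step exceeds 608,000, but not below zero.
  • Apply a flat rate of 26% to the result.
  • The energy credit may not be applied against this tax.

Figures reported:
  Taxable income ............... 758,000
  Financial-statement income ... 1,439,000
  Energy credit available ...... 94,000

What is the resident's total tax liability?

Book-profits minimum tax:
  Base (financial-statement income): 1,439,000
  Exemption: 20% × (1,439,000 − 608,000) = 166,200 ≥ 74,000, so the exemption is fully phased out
  Base: 1,439,000 − 0 = 1,439,000
  1,439,000 × 26% = 374,140

Mainline income levy:
  371,000 × 9% = 33,390
  304,000 × 22% = 66,880
  83,000 × 28% = 23,240
  → 123,510
  Less energy credit 94,000 → 29,510

374,140 > 29,510, so the book-profits minimum tax is the binding amount.

374,140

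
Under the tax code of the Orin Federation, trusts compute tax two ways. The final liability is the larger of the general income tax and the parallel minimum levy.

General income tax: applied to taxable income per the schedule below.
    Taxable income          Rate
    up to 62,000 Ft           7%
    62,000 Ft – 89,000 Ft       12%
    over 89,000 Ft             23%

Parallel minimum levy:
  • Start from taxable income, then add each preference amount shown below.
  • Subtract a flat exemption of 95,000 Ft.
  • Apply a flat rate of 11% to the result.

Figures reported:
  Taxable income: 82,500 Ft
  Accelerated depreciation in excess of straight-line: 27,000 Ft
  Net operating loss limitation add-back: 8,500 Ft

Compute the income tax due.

Parallel minimum levy:
  Adjusted income: 82,500 Ft + 27,000 Ft + 8,500 Ft = 118,000 Ft
  Less exemption 95,000 Ft → base 23,000 Ft
  23,000 Ft × 11% = 2,530 Ft

General income tax:
  62,000 Ft × 7% = 4,340 Ft
  20,500 Ft × 12% = 2,460 Ft
  → 6,800 Ft

6,800 Ft > 2,530 Ft, so the general income tax governs.

6,800 Ft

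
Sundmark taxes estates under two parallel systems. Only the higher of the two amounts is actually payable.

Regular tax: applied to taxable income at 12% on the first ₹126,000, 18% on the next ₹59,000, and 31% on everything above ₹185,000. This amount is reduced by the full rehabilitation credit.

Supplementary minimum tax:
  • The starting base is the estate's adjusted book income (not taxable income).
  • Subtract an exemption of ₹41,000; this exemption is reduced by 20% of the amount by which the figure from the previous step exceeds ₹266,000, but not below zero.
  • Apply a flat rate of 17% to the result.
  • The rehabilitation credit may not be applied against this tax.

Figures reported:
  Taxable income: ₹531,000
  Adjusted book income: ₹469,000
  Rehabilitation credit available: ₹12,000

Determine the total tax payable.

₹121,000

Regular tax:
  ₹126,000 × 12% = ₹15,120
  ₹59,000 × 18% = ₹10,620
  ₹346,000 × 31% = ₹107,260
  → ₹133,000
  Less rehabilitation credit ₹12,000 → ₹121,000

Supplementary minimum tax:
  Base (adjusted book income): ₹469,000
  Exemption: ₹41,000 − 20% × (₹469,000 − ₹266,000) = ₹41,000 − ₹40,600 = ₹400
  Base: ₹469,000 − ₹400 = ₹468,600
  ₹468,600 × 17% = ₹79,662

₹121,000 > ₹79,662, so the regular tax governs.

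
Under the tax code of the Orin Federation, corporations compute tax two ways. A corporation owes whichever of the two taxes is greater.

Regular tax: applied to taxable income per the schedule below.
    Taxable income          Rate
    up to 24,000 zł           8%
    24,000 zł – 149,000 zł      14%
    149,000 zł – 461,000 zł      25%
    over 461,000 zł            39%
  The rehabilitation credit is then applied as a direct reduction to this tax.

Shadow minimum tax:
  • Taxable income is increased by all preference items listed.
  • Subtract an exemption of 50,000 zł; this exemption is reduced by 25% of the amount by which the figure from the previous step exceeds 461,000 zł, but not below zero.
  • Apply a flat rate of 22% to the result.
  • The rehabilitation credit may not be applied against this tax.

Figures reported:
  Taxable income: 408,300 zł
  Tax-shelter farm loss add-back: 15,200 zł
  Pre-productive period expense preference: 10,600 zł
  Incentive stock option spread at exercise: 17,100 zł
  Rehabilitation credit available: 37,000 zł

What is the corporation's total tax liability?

Shadow minimum tax:
  Adjusted income: 408,300 zł + 15,200 zł + 10,600 zł + 17,100 zł = 451,200 zł
  Exemption: 451,200 zł ≤ 461,000 zł, so full 50,000 zł applies
  Base: 451,200 zł − 50,000 zł = 401,200 zł
  401,200 zł × 22% = 88,264 zł

Regular tax:
  24,000 zł × 8% = 1,920 zł
  125,000 zł × 14% = 17,500 zł
  259,300 zł × 25% = 64,825 zł
  → 84,245 zł
  Less rehabilitation credit 37,000 zł → 47,245 zł

88,264 zł > 47,245 zł, so the shadow minimum tax is the binding amount.

88,264 zł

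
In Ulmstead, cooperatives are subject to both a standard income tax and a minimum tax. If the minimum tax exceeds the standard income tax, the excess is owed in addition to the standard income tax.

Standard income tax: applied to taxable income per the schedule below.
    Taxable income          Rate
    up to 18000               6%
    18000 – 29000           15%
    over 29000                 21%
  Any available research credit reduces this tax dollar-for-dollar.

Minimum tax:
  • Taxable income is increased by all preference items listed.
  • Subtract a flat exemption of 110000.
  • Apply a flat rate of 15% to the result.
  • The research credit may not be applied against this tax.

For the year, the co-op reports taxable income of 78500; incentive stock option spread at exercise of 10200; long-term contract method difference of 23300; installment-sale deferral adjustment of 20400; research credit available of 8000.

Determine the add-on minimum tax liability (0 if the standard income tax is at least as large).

Standard income tax:
  18000 × 6% = 1080
  11000 × 15% = 1650
  49500 × 21% = 10395
  → 13125
  Less research credit 8000 → 5125

Minimum tax:
  Adjusted income: 78500 + 10200 + 23300 + 20400 = 132400
  Less exemption 110000 → base 22400
  22400 × 15% = 3360

3360 ≤ 5125, so no add-on is due.

0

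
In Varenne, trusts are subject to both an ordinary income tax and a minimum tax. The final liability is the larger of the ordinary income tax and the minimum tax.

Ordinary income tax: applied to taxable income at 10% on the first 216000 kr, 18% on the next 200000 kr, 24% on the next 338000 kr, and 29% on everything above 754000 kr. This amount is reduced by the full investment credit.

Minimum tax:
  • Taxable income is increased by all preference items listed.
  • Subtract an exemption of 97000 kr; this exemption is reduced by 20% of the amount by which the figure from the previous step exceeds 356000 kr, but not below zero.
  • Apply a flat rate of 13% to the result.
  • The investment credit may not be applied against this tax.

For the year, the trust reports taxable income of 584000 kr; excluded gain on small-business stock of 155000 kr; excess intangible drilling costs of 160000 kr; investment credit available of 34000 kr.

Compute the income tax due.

Minimum tax:
  Adjusted income: 584000 kr + 155000 kr + 160000 kr = 899000 kr
  Exemption: 20% × (899000 kr − 356000 kr) = 108600 kr ≥ 97000 kr, so the exemption is fully phased out
  Base: 899000 kr − 0 kr = 899000 kr
  899000 kr × 13% = 116870 kr

Ordinary income tax:
  216000 kr × 10% = 21600 kr
  200000 kr × 18% = 36000 kr
  168000 kr × 24% = 40320 kr
  → 97920 kr
  Less investment credit 34000 kr → 63920 kr

116870 kr > 63920 kr, so the minimum tax is the binding amount.

116870 kr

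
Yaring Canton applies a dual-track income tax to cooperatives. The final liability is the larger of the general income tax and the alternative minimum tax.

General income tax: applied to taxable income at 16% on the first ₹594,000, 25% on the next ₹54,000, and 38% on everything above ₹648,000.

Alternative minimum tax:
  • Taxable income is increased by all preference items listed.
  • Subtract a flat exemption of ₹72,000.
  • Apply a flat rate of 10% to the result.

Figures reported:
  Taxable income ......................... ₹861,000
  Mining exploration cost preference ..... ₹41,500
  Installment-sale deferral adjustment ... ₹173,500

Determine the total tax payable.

General income tax:
  ₹594,000 × 16% = ₹95,040
  ₹54,000 × 25% = ₹13,500
  ₹213,000 × 38% = ₹80,940
  → ₹189,480

Alternative minimum tax:
  Adjusted income: ₹861,000 + ₹41,500 + ₹173,500 = ₹1,076,000
  Less exemption ₹72,000 → base ₹1,004,000
  ₹1,004,000 × 10% = ₹100,400

₹189,480 > ₹100,400, so the general income tax governs.

₹189,480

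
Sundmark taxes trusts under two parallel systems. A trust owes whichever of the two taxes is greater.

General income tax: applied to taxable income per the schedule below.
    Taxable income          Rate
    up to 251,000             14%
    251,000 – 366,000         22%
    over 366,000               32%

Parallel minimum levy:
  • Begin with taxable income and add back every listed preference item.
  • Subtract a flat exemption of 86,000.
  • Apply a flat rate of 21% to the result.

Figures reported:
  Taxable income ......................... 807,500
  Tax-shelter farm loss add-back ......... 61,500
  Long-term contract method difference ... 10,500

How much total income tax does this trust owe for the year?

General income tax:
  251,000 × 14% = 35,140
  115,000 × 22% = 25,300
  441,500 × 32% = 141,280
  → 201,720

Parallel minimum levy:
  Adjusted income: 807,500 + 61,500 + 10,500 = 879,500
  Less exemption 86,000 → base 793,500
  793,500 × 21% = 166,635

201,720 > 166,635, so the general income tax governs.

201,720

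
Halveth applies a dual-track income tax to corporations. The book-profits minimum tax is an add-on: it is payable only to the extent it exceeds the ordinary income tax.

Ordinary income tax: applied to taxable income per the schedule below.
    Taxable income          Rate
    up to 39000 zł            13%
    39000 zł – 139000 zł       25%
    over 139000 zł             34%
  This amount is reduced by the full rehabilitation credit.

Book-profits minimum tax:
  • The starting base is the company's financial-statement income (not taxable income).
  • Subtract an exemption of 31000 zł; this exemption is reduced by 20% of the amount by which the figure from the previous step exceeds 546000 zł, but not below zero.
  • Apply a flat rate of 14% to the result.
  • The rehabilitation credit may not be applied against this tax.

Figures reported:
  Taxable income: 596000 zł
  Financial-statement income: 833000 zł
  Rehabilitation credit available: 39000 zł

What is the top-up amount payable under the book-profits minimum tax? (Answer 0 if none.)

0 zł

Ordinary income tax:
  39000 zł × 13% = 5070 zł
  100000 zł × 25% = 25000 zł
  457000 zł × 34% = 155380 zł
  → 185450 zł
  Less rehabilitation credit 39000 zł → 146450 zł

Book-profits minimum tax:
  Base (financial-statement income): 833000 zł
  Exemption: 20% × (833000 zł − 546000 zł) = 57400 zł ≥ 31000 zł, so the exemption is fully phased out
  Base: 833000 zł − 0 zł = 833000 zł
  833000 zł × 14% = 116620 zł

116620 zł ≤ 146450 zł, so no add-on is due.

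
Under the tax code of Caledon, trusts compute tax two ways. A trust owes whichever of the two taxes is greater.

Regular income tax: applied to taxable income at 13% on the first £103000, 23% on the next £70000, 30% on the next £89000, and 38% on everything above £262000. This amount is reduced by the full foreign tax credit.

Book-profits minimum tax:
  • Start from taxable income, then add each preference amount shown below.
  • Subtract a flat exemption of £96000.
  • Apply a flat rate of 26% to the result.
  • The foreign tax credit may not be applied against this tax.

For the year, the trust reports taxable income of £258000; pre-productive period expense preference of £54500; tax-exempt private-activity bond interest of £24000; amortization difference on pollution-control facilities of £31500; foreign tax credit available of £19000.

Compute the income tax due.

Regular income tax:
  £103000 × 13% = £13390
  £70000 × 23% = £16100
  £85000 × 30% = £25500
  → £54990
  Less foreign tax credit £19000 → £35990

Book-profits minimum tax:
  Adjusted income: £258000 + £54500 + £24000 + £31500 = £368000
  Less exemption £96000 → base £272000
  £272000 × 26% = £70720

£70720 > £35990, so the book-profits minimum tax is the binding amount.

£70720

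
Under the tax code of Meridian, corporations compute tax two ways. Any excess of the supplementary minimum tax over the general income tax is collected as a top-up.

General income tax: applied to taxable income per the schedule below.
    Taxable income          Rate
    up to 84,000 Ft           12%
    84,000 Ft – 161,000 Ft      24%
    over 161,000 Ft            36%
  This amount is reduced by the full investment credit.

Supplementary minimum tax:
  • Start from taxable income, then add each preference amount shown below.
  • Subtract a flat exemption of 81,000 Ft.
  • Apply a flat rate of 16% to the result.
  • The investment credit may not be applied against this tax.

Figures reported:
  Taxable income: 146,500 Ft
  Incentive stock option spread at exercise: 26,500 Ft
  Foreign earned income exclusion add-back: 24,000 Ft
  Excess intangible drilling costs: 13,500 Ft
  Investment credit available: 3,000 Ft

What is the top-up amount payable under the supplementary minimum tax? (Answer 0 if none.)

General income tax:
  84,000 Ft × 12% = 10,080 Ft
  62,500 Ft × 24% = 15,000 Ft
  → 25,080 Ft
  Less investment credit 3,000 Ft → 22,080 Ft

Supplementary minimum tax:
  Adjusted income: 146,500 Ft + 26,500 Ft + 24,000 Ft + 13,500 Ft = 210,500 Ft
  Less exemption 81,000 Ft → base 129,500 Ft
  129,500 Ft × 16% = 20,720 Ft

20,720 Ft ≤ 22,080 Ft, so no add-on is due.

0 Ft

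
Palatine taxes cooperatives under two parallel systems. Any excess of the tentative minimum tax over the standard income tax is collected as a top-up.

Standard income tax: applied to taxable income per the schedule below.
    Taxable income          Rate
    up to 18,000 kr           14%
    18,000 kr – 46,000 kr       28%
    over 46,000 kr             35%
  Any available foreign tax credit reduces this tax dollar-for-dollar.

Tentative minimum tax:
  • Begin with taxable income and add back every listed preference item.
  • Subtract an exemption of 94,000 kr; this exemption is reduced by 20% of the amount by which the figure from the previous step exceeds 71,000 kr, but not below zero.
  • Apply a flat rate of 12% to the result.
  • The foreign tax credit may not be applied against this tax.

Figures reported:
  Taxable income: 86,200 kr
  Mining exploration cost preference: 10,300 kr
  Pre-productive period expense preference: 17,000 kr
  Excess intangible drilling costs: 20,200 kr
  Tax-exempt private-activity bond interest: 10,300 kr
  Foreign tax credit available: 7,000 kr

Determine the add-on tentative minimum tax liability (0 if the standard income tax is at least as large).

Tentative minimum tax:
  Adjusted income: 86,200 kr + 10,300 kr + 17,000 kr + 20,200 kr + 10,300 kr = 144,000 kr
  Exemption: 94,000 kr − 20% × (144,000 kr − 71,000 kr) = 94,000 kr − 14,600 kr = 79,400 kr
  Base: 144,000 kr − 79,400 kr = 64,600 kr
  64,600 kr × 12% = 7,752 kr

Standard income tax:
  18,000 kr × 14% = 2,520 kr
  28,000 kr × 28% = 7,840 kr
  40,200 kr × 35% = 14,070 kr
  → 24,430 kr
  Less foreign tax credit 7,000 kr → 17,430 kr

7,752 kr ≤ 17,430 kr, so no add-on is due.

0 kr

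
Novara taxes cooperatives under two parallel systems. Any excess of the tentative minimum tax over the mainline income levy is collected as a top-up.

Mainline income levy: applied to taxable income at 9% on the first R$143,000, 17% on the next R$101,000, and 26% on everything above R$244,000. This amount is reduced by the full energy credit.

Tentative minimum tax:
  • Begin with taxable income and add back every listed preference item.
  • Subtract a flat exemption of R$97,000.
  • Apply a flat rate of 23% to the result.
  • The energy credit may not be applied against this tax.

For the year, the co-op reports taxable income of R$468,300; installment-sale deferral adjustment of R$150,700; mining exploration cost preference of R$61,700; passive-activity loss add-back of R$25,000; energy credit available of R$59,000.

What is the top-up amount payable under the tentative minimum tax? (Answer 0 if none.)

R$110,643

Tentative minimum tax:
  Adjusted income: R$468,300 + R$150,700 + R$61,700 + R$25,000 = R$705,700
  Less exemption R$97,000 → base R$608,700
  R$608,700 × 23% = R$140,001

Mainline income levy:
  R$143,000 × 9% = R$12,870
  R$101,000 × 17% = R$17,170
  R$224,300 × 26% = R$58,318
  → R$88,358
  Less energy credit R$59,000 → R$29,358

Excess of tentative minimum tax over mainline income levy: R$140,001 − R$29,358 = R$110,643.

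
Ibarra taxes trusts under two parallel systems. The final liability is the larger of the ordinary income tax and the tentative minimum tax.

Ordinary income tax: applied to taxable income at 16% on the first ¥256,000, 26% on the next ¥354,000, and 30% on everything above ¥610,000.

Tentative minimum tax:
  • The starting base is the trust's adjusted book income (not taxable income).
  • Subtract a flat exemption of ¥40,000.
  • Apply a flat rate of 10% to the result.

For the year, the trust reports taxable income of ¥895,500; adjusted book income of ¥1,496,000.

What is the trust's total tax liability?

Tentative minimum tax:
  Base (adjusted book income): ¥1,496,000
  Less exemption ¥40,000 → base ¥1,456,000
  ¥1,456,000 × 10% = ¥145,600

Ordinary income tax:
  ¥256,000 × 16% = ¥40,960
  ¥354,000 × 26% = ¥92,040
  ¥285,500 × 30% = ¥85,650
  → ¥218,650

¥218,650 > ¥145,600, so the ordinary income tax governs.

¥218,650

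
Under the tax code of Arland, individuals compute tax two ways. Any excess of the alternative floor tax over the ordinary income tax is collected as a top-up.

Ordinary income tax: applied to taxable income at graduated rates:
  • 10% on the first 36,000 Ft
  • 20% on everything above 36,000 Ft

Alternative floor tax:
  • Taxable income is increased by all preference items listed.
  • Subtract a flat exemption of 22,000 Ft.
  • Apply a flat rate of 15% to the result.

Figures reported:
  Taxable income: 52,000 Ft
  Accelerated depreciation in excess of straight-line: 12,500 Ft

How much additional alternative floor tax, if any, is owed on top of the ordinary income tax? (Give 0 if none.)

Alternative floor tax:
  Adjusted income: 52,000 Ft + 12,500 Ft = 64,500 Ft
  Less exemption 22,000 Ft → base 42,500 Ft
  42,500 Ft × 15% = 6,375 Ft

Ordinary income tax:
  36,000 Ft × 10% = 3,600 Ft
  16,000 Ft × 20% = 3,200 Ft
  → 6,800 Ft

6,375 Ft ≤ 6,800 Ft, so no add-on is due.

0 Ft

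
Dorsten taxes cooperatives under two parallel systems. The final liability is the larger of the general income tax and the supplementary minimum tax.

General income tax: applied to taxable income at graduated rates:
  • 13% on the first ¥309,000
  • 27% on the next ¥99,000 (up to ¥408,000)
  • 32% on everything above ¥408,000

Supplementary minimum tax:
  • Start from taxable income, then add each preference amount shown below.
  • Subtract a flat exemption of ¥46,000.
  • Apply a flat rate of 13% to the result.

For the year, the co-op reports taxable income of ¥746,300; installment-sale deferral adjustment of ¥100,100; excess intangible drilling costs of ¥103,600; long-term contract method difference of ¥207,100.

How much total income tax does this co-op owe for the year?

Supplementary minimum tax:
  Adjusted income: ¥746,300 + ¥100,100 + ¥103,600 + ¥207,100 = ¥1,157,100
  Less exemption ¥46,000 → base ¥1,111,100
  ¥1,111,100 × 13% = ¥144,443

General income tax:
  ¥309,000 × 13% = ¥40,170
  ¥99,000 × 27% = ¥26,730
  ¥338,300 × 32% = ¥108,256
  → ¥175,156

¥175,156 > ¥144,443, so the general income tax governs.

¥175,156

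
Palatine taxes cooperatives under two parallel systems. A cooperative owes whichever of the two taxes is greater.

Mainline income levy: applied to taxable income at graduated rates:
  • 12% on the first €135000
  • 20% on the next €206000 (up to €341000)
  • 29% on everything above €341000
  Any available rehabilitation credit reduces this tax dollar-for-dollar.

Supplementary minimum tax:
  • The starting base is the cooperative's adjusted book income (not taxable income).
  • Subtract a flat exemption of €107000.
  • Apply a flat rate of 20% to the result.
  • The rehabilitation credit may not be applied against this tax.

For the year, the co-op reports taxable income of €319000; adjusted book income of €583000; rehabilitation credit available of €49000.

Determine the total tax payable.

€95200

Supplementary minimum tax:
  Base (adjusted book income): €583000
  Less exemption €107000 → base €476000
  €476000 × 20% = €95200

Mainline income levy:
  €135000 × 12% = €16200
  €184000 × 20% = €36800
  → €53000
  Less rehabilitation credit €49000 → €4000

€95200 > €4000, so the supplementary minimum tax is the binding amount.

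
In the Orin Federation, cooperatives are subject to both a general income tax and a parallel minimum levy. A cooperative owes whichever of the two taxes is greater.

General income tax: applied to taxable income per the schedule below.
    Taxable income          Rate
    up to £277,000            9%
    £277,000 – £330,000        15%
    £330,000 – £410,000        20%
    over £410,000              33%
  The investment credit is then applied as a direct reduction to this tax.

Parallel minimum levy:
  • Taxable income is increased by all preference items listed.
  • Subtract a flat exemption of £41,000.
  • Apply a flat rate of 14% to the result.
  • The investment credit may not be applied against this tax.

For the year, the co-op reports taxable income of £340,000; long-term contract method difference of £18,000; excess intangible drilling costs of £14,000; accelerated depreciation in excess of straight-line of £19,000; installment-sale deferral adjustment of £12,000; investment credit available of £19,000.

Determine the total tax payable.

£50,680

General income tax:
  £277,000 × 9% = £24,930
  £53,000 × 15% = £7,950
  £10,000 × 20% = £2,000
  → £34,880
  Less investment credit £19,000 → £15,880

Parallel minimum levy:
  Adjusted income: £340,000 + £18,000 + £14,000 + £19,000 + £12,000 = £403,000
  Less exemption £41,000 → base £362,000
  £362,000 × 14% = £50,680

£50,680 > £15,880, so the parallel minimum levy is the binding amount.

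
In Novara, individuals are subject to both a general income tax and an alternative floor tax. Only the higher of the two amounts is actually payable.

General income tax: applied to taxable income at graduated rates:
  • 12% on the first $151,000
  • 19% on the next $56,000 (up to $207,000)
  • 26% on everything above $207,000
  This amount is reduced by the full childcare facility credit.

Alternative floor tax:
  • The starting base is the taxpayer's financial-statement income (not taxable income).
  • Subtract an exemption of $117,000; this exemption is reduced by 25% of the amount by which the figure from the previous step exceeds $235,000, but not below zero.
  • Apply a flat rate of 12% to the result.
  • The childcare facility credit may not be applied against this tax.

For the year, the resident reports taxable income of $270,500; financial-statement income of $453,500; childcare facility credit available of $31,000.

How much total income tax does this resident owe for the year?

$46,935

General income tax:
  $151,000 × 12% = $18,120
  $56,000 × 19% = $10,640
  $63,500 × 26% = $16,510
  → $45,270
  Less childcare facility credit $31,000 → $14,270

Alternative floor tax:
  Base (financial-statement income): $453,500
  Exemption: $117,000 − 25% × ($453,500 − $235,000) = $117,000 − $54,625 = $62,375
  Base: $453,500 − $62,375 = $391,125
  $391,125 × 12% = $46,935

$46,935 > $14,270, so the alternative floor tax is the binding amount.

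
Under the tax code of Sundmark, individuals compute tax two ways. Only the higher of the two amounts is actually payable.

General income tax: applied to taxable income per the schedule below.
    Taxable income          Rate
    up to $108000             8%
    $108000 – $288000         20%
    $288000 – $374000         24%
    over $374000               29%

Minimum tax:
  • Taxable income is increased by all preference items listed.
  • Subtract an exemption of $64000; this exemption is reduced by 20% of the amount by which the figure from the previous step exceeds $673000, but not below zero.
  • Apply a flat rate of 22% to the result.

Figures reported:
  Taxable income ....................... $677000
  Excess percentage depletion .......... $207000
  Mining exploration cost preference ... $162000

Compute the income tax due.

$230120

General income tax:
  $108000 × 8% = $8640
  $180000 × 20% = $36000
  $86000 × 24% = $20640
  $303000 × 29% = $87870
  → $153150

Minimum tax:
  Adjusted income: $677000 + $207000 + $162000 = $1046000
  Exemption: 20% × ($1046000 − $673000) = $74600 ≥ $64000, so the exemption is fully phased out
  Base: $1046000 − $0 = $1046000
  $1046000 × 22% = $230120

$230120 > $153150, so the minimum tax is the binding amount.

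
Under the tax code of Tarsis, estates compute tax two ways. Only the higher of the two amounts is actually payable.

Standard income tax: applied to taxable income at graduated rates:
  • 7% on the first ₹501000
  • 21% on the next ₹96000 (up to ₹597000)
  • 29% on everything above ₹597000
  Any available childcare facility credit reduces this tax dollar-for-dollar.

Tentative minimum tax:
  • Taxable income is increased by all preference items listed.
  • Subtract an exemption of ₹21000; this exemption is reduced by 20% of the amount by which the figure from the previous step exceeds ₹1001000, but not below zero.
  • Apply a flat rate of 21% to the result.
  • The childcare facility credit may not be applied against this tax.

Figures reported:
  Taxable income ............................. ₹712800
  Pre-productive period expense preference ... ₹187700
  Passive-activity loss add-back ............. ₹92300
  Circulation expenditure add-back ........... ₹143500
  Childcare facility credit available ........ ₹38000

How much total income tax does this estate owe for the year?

₹238623

Standard income tax:
  ₹501000 × 7% = ₹35070
  ₹96000 × 21% = ₹20160
  ₹115800 × 29% = ₹33582
  → ₹88812
  Less childcare facility credit ₹38000 → ₹50812

Tentative minimum tax:
  Adjusted income: ₹712800 + ₹187700 + ₹92300 + ₹143500 = ₹1136300
  Exemption: 20% × (₹1136300 − ₹1001000) = ₹27060 ≥ ₹21000, so the exemption is fully phased out
  Base: ₹1136300 − ₹0 = ₹1136300
  ₹1136300 × 21% = ₹238623

₹238623 > ₹50812, so the tentative minimum tax is the binding amount.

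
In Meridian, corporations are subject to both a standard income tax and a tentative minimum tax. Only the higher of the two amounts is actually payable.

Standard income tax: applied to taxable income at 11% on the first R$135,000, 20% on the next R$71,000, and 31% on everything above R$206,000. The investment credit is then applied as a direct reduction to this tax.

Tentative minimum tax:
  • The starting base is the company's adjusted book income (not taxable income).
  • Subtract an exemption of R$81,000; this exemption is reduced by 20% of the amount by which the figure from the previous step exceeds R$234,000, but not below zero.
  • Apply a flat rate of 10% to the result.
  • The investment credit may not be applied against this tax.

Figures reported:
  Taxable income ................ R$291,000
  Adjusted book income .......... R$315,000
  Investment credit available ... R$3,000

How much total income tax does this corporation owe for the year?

Standard income tax:
  R$135,000 × 11% = R$14,850
  R$71,000 × 20% = R$14,200
  R$85,000 × 31% = R$26,350
  → R$55,400
  Less investment credit R$3,000 → R$52,400

Tentative minimum tax:
  Base (adjusted book income): R$315,000
  Exemption: R$81,000 − 20% × (R$315,000 − R$234,000) = R$81,000 − R$16,200 = R$64,800
  Base: R$315,000 − R$64,800 = R$250,200
  R$250,200 × 10% = R$25,020

R$52,400 > R$25,020, so the standard income tax governs.

R$52,400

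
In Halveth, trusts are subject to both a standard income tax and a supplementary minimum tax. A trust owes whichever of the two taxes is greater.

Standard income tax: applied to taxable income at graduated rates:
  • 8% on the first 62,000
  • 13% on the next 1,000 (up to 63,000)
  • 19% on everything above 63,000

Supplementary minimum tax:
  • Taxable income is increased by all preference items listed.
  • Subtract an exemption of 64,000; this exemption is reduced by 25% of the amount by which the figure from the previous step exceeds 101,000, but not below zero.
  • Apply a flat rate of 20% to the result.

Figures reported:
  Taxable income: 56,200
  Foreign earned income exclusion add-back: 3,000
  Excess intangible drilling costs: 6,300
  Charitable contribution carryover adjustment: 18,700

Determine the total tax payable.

Standard income tax:
  56,200 × 8% = 4,496

Supplementary minimum tax:
  Adjusted income: 56,200 + 3,000 + 6,300 + 18,700 = 84,200
  Exemption: 84,200 ≤ 101,000, so full 64,000 applies
  Base: 84,200 − 64,000 = 20,200
  20,200 × 20% = 4,040

4,496 > 4,040, so the standard income tax governs.

4,496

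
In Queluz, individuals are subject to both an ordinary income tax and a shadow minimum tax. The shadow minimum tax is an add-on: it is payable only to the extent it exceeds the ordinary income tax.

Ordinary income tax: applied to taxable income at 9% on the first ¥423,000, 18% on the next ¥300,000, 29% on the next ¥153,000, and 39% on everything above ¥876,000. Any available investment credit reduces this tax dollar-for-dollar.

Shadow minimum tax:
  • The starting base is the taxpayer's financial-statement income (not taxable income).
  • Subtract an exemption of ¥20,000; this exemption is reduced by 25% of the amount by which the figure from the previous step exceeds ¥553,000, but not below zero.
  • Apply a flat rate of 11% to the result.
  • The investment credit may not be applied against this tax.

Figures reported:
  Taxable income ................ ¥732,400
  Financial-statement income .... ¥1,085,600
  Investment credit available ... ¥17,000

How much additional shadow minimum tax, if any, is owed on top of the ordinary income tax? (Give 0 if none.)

¥41,620

Ordinary income tax:
  ¥423,000 × 9% = ¥38,070
  ¥300,000 × 18% = ¥54,000
  ¥9,400 × 29% = ¥2,726
  → ¥94,796
  Less investment credit ¥17,000 → ¥77,796

Shadow minimum tax:
  Base (financial-statement income): ¥1,085,600
  Exemption: 25% × (¥1,085,600 − ¥553,000) = ¥133,150 ≥ ¥20,000, so the exemption is fully phased out
  Base: ¥1,085,600 − ¥0 = ¥1,085,600
  ¥1,085,600 × 11% = ¥119,416

Excess of shadow minimum tax over ordinary income tax: ¥119,416 − ¥77,796 = ¥41,620.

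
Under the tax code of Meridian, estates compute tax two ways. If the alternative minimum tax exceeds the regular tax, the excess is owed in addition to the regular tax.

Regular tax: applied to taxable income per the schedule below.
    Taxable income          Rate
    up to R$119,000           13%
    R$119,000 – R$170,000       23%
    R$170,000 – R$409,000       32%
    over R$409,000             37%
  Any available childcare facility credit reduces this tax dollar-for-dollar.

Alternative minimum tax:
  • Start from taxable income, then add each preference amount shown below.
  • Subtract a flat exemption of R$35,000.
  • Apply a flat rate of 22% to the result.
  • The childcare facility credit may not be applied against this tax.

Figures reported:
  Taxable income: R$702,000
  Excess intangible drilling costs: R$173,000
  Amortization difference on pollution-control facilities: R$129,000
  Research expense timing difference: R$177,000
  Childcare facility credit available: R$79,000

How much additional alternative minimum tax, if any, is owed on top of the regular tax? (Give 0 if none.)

Alternative minimum tax:
  Adjusted income: R$702,000 + R$173,000 + R$129,000 + R$177,000 = R$1,181,000
  Less exemption R$35,000 → base R$1,146,000
  R$1,146,000 × 22% = R$252,120

Regular tax:
  R$119,000 × 13% = R$15,470
  R$51,000 × 23% = R$11,730
  R$239,000 × 32% = R$76,480
  R$293,000 × 37% = R$108,410
  → R$212,090
  Less childcare facility credit R$79,000 → R$133,090

Excess of alternative minimum tax over regular tax: R$252,120 − R$133,090 = R$119,030.

R$119,030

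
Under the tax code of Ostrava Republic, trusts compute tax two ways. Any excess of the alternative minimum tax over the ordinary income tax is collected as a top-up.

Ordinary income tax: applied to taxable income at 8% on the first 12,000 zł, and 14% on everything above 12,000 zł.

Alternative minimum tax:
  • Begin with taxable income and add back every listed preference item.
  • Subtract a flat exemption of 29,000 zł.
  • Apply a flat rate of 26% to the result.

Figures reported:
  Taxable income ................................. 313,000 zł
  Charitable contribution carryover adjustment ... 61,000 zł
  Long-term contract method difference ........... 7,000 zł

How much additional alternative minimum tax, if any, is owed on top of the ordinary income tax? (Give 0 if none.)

Ordinary income tax:
  12,000 zł × 8% = 960 zł
  301,000 zł × 14% = 42,140 zł
  → 43,100 zł

Alternative minimum tax:
  Adjusted income: 313,000 zł + 61,000 zł + 7,000 zł = 381,000 zł
  Less exemption 29,000 zł → base 352,000 zł
  352,000 zł × 26% = 91,520 zł

Excess of alternative minimum tax over ordinary income tax: 91,520 zł − 43,100 zł = 48,420 zł.

48,420 zł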